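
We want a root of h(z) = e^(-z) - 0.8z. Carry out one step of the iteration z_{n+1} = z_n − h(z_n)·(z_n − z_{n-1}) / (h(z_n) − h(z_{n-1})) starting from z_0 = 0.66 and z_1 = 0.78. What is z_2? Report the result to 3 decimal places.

h(0.66) = -0.01115, h(0.78) = -0.16559
z_2 = 0.78000 − (-0.16559)·(0.78000 − 0.66000) / (-0.16559 − (-0.01115)) = 0.78000 − (-0.01987)/(-0.15445) = 0.65134

0.651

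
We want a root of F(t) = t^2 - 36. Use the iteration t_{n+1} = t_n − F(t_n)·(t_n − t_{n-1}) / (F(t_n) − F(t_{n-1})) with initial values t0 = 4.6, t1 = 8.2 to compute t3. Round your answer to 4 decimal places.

5.9621

F(4.6) = -14.840000, F(8.2) = 31.240000
t2 = 8.200000 − 31.240000·(8.200000 − 4.600000) / (31.240000 − (-14.840000)) = 8.200000 − (112.464000)/(46.080000) = 5.759375
F(5.759375) = -2.829600
t3 = 5.759375 − (-2.829600)·(5.759375 − 8.200000) / (-2.829600 − 31.240000) = 5.759375 − (6.905992)/(-34.069600) = 5.962077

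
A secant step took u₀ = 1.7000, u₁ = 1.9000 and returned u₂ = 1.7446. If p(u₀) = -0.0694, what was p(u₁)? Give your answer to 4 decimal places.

0.2418

The secant line through (1.7000, -0.0694) and (1.9000, p(u₁)) crosses zero at u₂ = 1.7446.
So (1.7000, -0.0694), (1.9000, p(u₁)), (1.7446, 0) are collinear:
p(u₁) = -0.0694 · (1.9000 − 1.7446) / (1.7000 − 1.7446) = -0.0694 · (0.155400)/(-0.044600) = 0.241811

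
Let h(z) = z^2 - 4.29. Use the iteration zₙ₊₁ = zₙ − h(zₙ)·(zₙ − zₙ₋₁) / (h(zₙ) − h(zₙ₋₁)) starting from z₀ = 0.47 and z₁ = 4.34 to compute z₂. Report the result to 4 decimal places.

h(0.47) = -4.069100, h(4.34) = 14.545600
z₂ = 4.340000 − 14.545600·(4.340000 − 0.470000) / (14.545600 − (-4.069100)) = 4.340000 − (56.291472)/(18.614700) = 1.315967

1.3160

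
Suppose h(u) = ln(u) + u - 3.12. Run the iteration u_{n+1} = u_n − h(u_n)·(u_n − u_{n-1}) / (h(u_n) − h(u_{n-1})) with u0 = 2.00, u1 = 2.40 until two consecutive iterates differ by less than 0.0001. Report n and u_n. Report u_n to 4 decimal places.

h(2.00) = -0.426853, h(2.40) = 0.155469
u2 = 2.400000 − 0.155469·(0.400000)/(0.582322) = 2.293208;  |Δ| = 0.106792
h(2.293208) = 0.003159
u3 = 2.293208 − 0.003159·(-0.106792)/(-0.152310) = 2.290993;  |Δ| = 0.002215
h(2.290993) = -0.000022
u4 = 2.290993 − (-0.000022)·(-0.002215)/(-0.003181) = 2.291008;  |Δ| = 0.000016
|u4 − u3| = 0.000016 < 0.0001

n = 4, u_n = 2.2910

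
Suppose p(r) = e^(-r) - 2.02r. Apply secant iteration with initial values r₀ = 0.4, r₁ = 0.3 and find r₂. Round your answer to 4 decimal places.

p(0.4) = -0.137680, p(0.3) = 0.134818
r₂ = 0.300000 − 0.134818·(0.300000 − 0.400000) / (0.134818 − (-0.137680)) = 0.300000 − (-0.013482)/(0.272498) = 0.349475

0.3495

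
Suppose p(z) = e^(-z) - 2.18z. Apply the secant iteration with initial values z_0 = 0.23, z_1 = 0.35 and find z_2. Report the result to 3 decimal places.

p(0.23) = 0.29313, p(0.35) = -0.05831
z_2 = 0.35000 − (-0.05831)·(0.35000 − 0.23000) / (-0.05831 − 0.29313) = 0.35000 − (-0.00700)/(-0.35145) = 0.33009

0.330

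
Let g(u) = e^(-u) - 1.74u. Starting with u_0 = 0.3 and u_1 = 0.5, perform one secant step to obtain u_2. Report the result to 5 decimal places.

0.39074

g(0.3) = 0.2188182, g(0.5) = -0.2634693
u_2 = 0.5000000 − (-0.2634693)·(0.5000000 − 0.3000000) / (-0.2634693 − 0.2188182) = 0.5000000 − (-0.0526939)/(-0.4822876) = 0.3907418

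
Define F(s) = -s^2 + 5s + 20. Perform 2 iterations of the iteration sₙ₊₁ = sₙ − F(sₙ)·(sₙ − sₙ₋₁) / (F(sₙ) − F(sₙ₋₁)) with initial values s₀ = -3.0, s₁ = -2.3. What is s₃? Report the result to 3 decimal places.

-2.624

F(-3.0) = -4.00000, F(-2.3) = 3.21000
s₂ = -2.30000 − 3.21000·(-2.30000 − (-3.00000)) / (3.21000 − (-4.00000)) = -2.30000 − (2.24700)/(7.21000) = -2.61165
F(-2.61165) = 0.12103
s₃ = -2.61165 − 0.12103·(-2.61165 − (-2.30000)) / (0.12103 − 3.21000) = -2.61165 − (-0.03772)/(-3.08897) = -2.62386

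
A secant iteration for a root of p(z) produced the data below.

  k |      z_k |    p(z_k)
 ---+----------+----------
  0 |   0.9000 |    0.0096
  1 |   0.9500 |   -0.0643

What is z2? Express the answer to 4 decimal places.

0.9065

z2 = 0.9500 − (-0.0643)·(0.9500 − 0.9000) / (-0.0643 − 0.0096)
   = 0.9500 − (-0.003215)/(-0.073900) = 0.906495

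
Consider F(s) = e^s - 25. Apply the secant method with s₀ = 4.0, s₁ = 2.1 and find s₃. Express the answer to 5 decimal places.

F(4.0) = 29.5981500, F(2.1) = -16.8338301
s₂ = 2.1000000 − (-16.8338301)·(2.1000000 − 4.0000000) / (-16.8338301 − 29.5981500) = 2.1000000 − (31.9842772)/(-46.4319801) = 2.7888416
F(2.7888416) = -8.7378300
s₃ = 2.7888416 − (-8.7378300)·(2.7888416 − 2.1000000) / (-8.7378300 − (-16.8338301)) = 2.7888416 − (-6.0189804)/(8.0960001) = 3.5322927

3.53229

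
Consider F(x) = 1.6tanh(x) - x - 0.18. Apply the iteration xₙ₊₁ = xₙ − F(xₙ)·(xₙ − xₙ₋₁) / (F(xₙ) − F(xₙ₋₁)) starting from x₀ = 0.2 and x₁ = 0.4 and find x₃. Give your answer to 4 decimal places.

0.3301

F(0.2) = -0.064199, F(0.4) = 0.027918
x₂ = 0.400000 − 0.027918·(0.400000 − 0.200000) / (0.027918 − (-0.064199)) = 0.400000 − (0.005584)/(0.092118) = 0.339386
F(0.339386) = 0.003700
x₃ = 0.339386 − 0.003700·(0.339386 − 0.400000) / (0.003700 − 0.027918) = 0.339386 − (-0.000224)/(-0.024218) = 0.330124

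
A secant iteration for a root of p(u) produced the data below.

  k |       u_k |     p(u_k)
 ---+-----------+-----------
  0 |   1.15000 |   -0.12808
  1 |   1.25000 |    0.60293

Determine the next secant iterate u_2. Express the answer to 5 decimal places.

u_2 = 1.25000 − 0.60293·(1.25000 − 1.15000) / (0.60293 − (-0.12808))
   = 1.25000 − (0.0602930)/(0.7310100) = 1.1675210

1.16752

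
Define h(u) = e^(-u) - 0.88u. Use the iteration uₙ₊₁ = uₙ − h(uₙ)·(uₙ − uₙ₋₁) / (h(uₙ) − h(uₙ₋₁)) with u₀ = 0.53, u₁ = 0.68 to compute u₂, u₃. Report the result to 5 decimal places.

h(0.53) = 0.1222050, h(0.68) = -0.0917830
u₂ = 0.6800000 − (-0.0917830)·(0.6800000 − 0.5300000) / (-0.0917830 − 0.1222050) = 0.6800000 − (-0.0137675)/(-0.2139880) = 0.6156625
h(0.6156625) = -0.0015002
u₃ = 0.6156625 − (-0.0015002)·(0.6156625 − 0.6800000) / (-0.0015002 − (-0.0917830)) = 0.6156625 − (0.0000965)/(0.0902828) = 0.6145935

0.61566, 0.61459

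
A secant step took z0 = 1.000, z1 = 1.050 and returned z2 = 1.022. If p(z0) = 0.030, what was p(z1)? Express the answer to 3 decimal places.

The secant line through (1.000, 0.030) and (1.050, p(z1)) crosses zero at z2 = 1.022.
So (1.000, 0.030), (1.050, p(z1)), (1.022, 0) are collinear:
p(z1) = 0.030 · (1.050 − 1.022) / (1.000 − 1.022) = 0.030 · (0.02800)/(-0.02200) = -0.03818

-0.038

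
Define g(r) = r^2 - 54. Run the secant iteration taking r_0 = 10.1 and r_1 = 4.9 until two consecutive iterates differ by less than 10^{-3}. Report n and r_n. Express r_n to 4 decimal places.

g(10.1) = 48.010000, g(4.9) = -29.990000
r_2 = 4.900000 − (-29.990000)·(-5.200000)/(-78.000000) = 6.899333;  |Δ| = 1.999333
g(6.899333) = -6.399200
r_3 = 6.899333 − (-6.399200)·(1.999333)/(23.590800) = 7.441669;  |Δ| = 0.542336
g(7.441669) = 1.378438
r_4 = 7.441669 − 1.378438·(0.542336)/(7.777637) = 7.345550;  |Δ| = 0.096119
g(7.345550) = -0.042890
r_5 = 7.345550 − (-0.042890)·(-0.096119)/(-1.421328) = 7.348451;  |Δ| = 0.002900
g(7.348451) = -0.000270
r_6 = 7.348451 − (-0.000270)·(0.002900)/(0.042619) = 7.348469;  |Δ| = 0.000018
|r_6 − r_5| = 0.000018 < 10^{-3}

n = 6, r_n = 7.3485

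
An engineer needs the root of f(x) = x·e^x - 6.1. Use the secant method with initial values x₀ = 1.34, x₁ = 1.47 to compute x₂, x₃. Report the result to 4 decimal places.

1.4401, 1.4421

f(1.34) = -0.982482, f(1.47) = 0.293376
x₂ = 1.470000 − 0.293376·(1.470000 − 1.340000) / (0.293376 − (-0.982482)) = 1.470000 − (0.038139)/(1.275857) = 1.440107
f(1.440107) = -0.021093
x₃ = 1.440107 − (-0.021093)·(1.440107 − 1.470000) / (-0.021093 − 0.293376) = 1.440107 − (0.000631)/(-0.314469) = 1.442112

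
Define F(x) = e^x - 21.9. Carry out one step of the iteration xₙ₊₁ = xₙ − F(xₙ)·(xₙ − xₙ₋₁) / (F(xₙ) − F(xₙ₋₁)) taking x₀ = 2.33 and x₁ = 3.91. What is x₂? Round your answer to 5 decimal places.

2.79346

F(2.33) = -11.6220585, F(3.91) = 27.9989520
x₂ = 3.9100000 − 27.9989520·(3.9100000 − 2.3300000) / (27.9989520 − (-11.6220585)) = 3.9100000 − (44.2383441)/(39.6210104) = 2.7934625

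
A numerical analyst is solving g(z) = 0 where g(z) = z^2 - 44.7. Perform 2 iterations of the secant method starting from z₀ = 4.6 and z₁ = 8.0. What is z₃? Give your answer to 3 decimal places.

g(4.6) = -23.54000, g(8.0) = 19.30000
z₂ = 8.00000 − 19.30000·(8.00000 − 4.60000) / (19.30000 − (-23.54000)) = 8.00000 − (65.62000)/(42.84000) = 6.46825
g(6.46825) = -2.86169
z₃ = 6.46825 − (-2.86169)·(6.46825 − 8.00000) / (-2.86169 − 19.30000) = 6.46825 − (4.38338)/(-22.16169) = 6.66604

6.666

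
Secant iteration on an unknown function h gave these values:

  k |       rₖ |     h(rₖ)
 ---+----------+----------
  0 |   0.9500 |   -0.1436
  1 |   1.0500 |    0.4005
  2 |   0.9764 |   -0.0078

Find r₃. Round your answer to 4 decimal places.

r₃ = 0.9764 − (-0.0078)·(0.9764 − 1.0500) / (-0.0078 − 0.4005)
   = 0.9764 − (0.000574)/(-0.408300) = 0.977806

0.9778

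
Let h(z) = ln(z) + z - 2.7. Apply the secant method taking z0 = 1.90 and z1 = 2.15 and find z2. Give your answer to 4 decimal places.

2.0058

h(1.90) = -0.158146, h(2.15) = 0.215468
z2 = 2.150000 − 0.215468·(2.150000 − 1.900000) / (0.215468 − (-0.158146)) = 2.150000 − (0.053867)/(0.373614) = 2.005822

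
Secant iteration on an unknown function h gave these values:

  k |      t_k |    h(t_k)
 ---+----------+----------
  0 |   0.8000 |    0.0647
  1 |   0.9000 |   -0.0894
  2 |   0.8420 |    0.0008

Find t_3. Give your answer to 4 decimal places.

0.8425

t_3 = 0.8420 − 0.0008·(0.8420 − 0.9000) / (0.0008 − (-0.0894))
   = 0.8420 − (-0.000046)/(0.090200) = 0.842514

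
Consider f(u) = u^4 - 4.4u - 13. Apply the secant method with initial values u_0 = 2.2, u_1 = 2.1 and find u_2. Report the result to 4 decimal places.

f(2.2) = 0.745600, f(2.1) = -2.791900
u_2 = 2.100000 − (-2.791900)·(2.100000 − 2.200000) / (-2.791900 − 0.745600) = 2.100000 − (0.279190)/(-3.537500) = 2.178923

2.1789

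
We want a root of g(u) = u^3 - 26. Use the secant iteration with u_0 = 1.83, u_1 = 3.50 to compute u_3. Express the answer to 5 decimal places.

g(1.83) = -19.8715130, g(3.50) = 16.8750000
u_2 = 3.5000000 − 16.8750000·(3.5000000 − 1.8300000) / (16.8750000 − (-19.8715130)) = 3.5000000 − (28.1812500)/(36.7465130) = 2.7330905
g(2.7330905) = -5.5844052
u_3 = 2.7330905 − (-5.5844052)·(2.7330905 − 3.5000000) / (-5.5844052 − 16.8750000) = 2.7330905 − (4.2827334)/(-22.4594052) = 2.9237782

2.92378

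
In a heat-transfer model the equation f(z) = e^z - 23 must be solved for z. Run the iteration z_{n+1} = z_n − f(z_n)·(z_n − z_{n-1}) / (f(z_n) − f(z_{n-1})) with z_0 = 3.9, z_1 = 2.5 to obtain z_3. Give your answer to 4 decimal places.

f(3.9) = 26.402449, f(2.5) = -10.817506
z_2 = 2.500000 − (-10.817506)·(2.500000 − 3.900000) / (-10.817506 − 26.402449) = 2.500000 − (15.144508)/(-37.219955) = 2.906892
f(2.906892) = -4.700163
z_3 = 2.906892 − (-4.700163)·(2.906892 − 2.500000) / (-4.700163 − (-10.817506)) = 2.906892 − (-1.912459)/(6.117343) = 3.219521

3.2195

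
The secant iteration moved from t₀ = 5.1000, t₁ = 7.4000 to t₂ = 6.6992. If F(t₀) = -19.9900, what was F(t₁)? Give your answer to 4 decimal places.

The secant line through (5.1000, -19.9900) and (7.4000, F(t₁)) crosses zero at t₂ = 6.6992.
So (5.1000, -19.9900), (7.4000, F(t₁)), (6.6992, 0) are collinear:
F(t₁) = -19.9900 · (7.4000 − 6.6992) / (5.1000 − 6.6992) = -19.9900 · (0.700800)/(-1.599200) = 8.760000

8.7600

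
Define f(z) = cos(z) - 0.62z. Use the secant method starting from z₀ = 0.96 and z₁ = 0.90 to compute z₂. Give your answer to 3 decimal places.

f(0.96) = -0.02168, f(0.90) = 0.06361
z₂ = 0.90000 − 0.06361·(0.90000 − 0.96000) / (0.06361 − (-0.02168)) = 0.90000 − (-0.00382)/(0.08529) = 0.94475

0.945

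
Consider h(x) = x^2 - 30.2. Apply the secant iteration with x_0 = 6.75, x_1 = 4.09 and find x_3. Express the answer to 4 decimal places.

h(6.75) = 15.362500, h(4.09) = -13.471900
x_2 = 4.090000 − (-13.471900)·(4.090000 − 6.750000) / (-13.471900 − 15.362500) = 4.090000 − (35.835254)/(-28.834400) = 5.332795
h(5.332795) = -1.761295
x_3 = 5.332795 − (-1.761295)·(5.332795 − 4.090000) / (-1.761295 − (-13.471900)) = 5.332795 − (-2.188929)/(11.710605) = 5.519714

5.5197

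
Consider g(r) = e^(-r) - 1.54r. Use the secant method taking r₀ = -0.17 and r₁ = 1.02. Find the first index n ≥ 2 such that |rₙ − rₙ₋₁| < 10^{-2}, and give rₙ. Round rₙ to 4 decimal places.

n = 4, rₙ = 0.4247

g(-0.17) = 1.447105, g(1.02) = -1.210205
r₂ = 1.020000 − (-1.210205)·(1.190000)/(-2.657310) = 0.478044;  |Δ| = 0.541956
g(0.478044) = -0.116194
r₃ = 0.478044 − (-0.116194)·(-0.541956)/(1.094011) = 0.420484;  |Δ| = 0.057560
g(0.420484) = 0.009184
r₄ = 0.420484 − 0.009184·(-0.057560)/(0.125377) = 0.424700;  |Δ| = 0.004216
|r₄ − r₃| = 0.004216 < 10^{-2}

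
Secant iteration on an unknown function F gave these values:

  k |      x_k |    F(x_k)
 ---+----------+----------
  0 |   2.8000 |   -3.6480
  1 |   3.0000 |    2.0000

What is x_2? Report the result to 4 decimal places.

x_2 = 3.0000 − 2.0000·(3.0000 − 2.8000) / (2.0000 − (-3.6480))
   = 3.0000 − (0.400000)/(5.648000) = 2.929178

2.9292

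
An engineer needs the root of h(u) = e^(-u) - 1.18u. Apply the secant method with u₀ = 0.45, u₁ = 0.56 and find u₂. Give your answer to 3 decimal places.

h(0.45) = 0.10663, h(0.56) = -0.08959
u₂ = 0.56000 − (-0.08959)·(0.56000 − 0.45000) / (-0.08959 − 0.10663) = 0.56000 − (-0.00986)/(-0.19622) = 0.50978

0.510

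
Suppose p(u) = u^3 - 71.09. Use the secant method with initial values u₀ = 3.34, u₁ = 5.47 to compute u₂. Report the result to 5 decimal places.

p(3.34) = -33.8302960, p(5.47) = 92.5773230
u₂ = 5.4700000 − 92.5773230·(5.4700000 − 3.3400000) / (92.5773230 − (-33.8302960)) = 5.4700000 − (197.1896980)/(126.4076190) = 3.9100489

3.91005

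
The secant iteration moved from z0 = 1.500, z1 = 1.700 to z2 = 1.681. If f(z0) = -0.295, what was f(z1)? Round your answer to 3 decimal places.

The secant line through (1.500, -0.295) and (1.700, f(z1)) crosses zero at z2 = 1.681.
So (1.500, -0.295), (1.700, f(z1)), (1.681, 0) are collinear:
f(z1) = -0.295 · (1.700 − 1.681) / (1.500 − 1.681) = -0.295 · (0.01900)/(-0.18100) = 0.03097

0.031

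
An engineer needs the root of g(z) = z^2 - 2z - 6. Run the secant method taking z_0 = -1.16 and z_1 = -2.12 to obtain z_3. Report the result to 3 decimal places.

-1.642

g(-1.16) = -2.33440, g(-2.12) = 2.73440
z_2 = -2.12000 − 2.73440·(-2.12000 − (-1.16000)) / (2.73440 − (-2.33440)) = -2.12000 − (-2.62502)/(5.06880) = -1.60212
g(-1.60212) = -0.22897
z_3 = -1.60212 − (-0.22897)·(-1.60212 − (-2.12000)) / (-0.22897 − 2.73440) = -1.60212 − (-0.11858)/(-2.96337) = -1.64214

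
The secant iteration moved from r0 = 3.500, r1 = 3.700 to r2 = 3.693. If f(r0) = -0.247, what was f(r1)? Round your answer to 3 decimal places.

The secant line through (3.500, -0.247) and (3.700, f(r1)) crosses zero at r2 = 3.693.
So (3.500, -0.247), (3.700, f(r1)), (3.693, 0) are collinear:
f(r1) = -0.247 · (3.700 − 3.693) / (3.500 − 3.693) = -0.247 · (0.00700)/(-0.19300) = 0.00896

0.009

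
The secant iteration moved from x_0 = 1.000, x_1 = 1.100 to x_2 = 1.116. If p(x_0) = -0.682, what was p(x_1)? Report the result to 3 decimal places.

-0.094

The secant line through (1.000, -0.682) and (1.100, p(x_1)) crosses zero at x_2 = 1.116.
So (1.000, -0.682), (1.100, p(x_1)), (1.116, 0) are collinear:
p(x_1) = -0.682 · (1.100 − 1.116) / (1.000 − 1.116) = -0.682 · (-0.01600)/(-0.11600) = -0.09407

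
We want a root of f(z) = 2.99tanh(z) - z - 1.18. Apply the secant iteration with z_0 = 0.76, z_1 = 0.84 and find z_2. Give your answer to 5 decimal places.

f(0.76) = -0.0231799, f(0.84) = 0.0305691
z_2 = 0.8400000 − 0.0305691·(0.8400000 − 0.7600000) / (0.0305691 − (-0.0231799)) = 0.8400000 − (0.0024455)/(0.0537490) = 0.7945009

0.79450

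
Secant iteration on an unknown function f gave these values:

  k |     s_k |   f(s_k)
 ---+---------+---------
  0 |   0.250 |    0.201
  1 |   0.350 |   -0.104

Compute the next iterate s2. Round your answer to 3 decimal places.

0.316

s2 = 0.350 − (-0.104)·(0.350 − 0.250) / (-0.104 − 0.201)
   = 0.350 − (-0.01040)/(-0.30500) = 0.31590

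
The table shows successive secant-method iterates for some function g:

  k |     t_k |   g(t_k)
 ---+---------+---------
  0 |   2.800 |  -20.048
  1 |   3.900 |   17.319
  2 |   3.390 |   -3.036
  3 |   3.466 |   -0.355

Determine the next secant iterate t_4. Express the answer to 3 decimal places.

3.476

t_4 = 3.466 − (-0.355)·(3.466 − 3.390) / (-0.355 − (-3.036))
   = 3.466 − (-0.02698)/(2.68100) = 3.47606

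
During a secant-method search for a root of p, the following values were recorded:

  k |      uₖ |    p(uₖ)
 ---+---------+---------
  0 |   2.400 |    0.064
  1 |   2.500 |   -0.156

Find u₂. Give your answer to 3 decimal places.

u₂ = 2.500 − (-0.156)·(2.500 − 2.400) / (-0.156 − 0.064)
   = 2.500 − (-0.01560)/(-0.22000) = 2.42909

2.429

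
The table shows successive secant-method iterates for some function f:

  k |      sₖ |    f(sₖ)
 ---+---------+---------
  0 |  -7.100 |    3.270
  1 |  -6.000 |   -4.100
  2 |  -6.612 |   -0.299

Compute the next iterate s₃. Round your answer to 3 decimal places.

s₃ = -6.612 − (-0.299)·(-6.612 − (-6.000)) / (-0.299 − (-4.100))
   = -6.612 − (0.18299)/(3.80100) = -6.66014

-6.660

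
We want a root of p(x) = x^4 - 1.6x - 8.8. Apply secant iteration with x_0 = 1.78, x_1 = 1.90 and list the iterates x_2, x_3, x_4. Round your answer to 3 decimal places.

p(1.78) = -1.60924, p(1.90) = 1.19210
x_2 = 1.90000 − 1.19210·(1.90000 − 1.78000) / (1.19210 − (-1.60924)) = 1.90000 − (0.14305)/(2.80134) = 1.84893
p(1.84893) = -0.07175
x_3 = 1.84893 − (-0.07175)·(1.84893 − 1.90000) / (-0.07175 − 1.19210) = 1.84893 − (0.00366)/(-1.26385) = 1.85183
p(1.85183) = -0.00292
x_4 = 1.85183 − (-0.00292)·(1.85183 − 1.84893) / (-0.00292 − (-0.07175)) = 1.85183 − (-0.00001)/(0.06883) = 1.85196

1.849, 1.852, 1.852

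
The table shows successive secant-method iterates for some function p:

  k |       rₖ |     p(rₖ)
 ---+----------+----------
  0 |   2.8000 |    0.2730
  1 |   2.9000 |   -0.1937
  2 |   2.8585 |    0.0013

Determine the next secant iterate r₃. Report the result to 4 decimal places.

2.8588

r₃ = 2.8585 − 0.0013·(2.8585 − 2.9000) / (0.0013 − (-0.1937))
   = 2.8585 − (-0.000054)/(0.195000) = 2.858777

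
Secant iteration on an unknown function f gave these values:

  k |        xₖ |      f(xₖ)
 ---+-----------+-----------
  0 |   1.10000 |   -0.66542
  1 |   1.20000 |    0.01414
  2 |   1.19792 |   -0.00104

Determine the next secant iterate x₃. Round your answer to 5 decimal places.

x₃ = 1.19792 − (-0.00104)·(1.19792 − 1.20000) / (-0.00104 − 0.01414)
   = 1.19792 − (0.0000022)/(-0.0151800) = 1.1980625

1.19806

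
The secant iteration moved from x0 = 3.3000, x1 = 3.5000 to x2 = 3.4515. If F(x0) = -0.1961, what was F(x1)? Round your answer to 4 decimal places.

0.0628

The secant line through (3.3000, -0.1961) and (3.5000, F(x1)) crosses zero at x2 = 3.4515.
So (3.3000, -0.1961), (3.5000, F(x1)), (3.4515, 0) are collinear:
F(x1) = -0.1961 · (3.5000 − 3.4515) / (3.3000 − 3.4515) = -0.1961 · (0.048500)/(-0.151500) = 0.062778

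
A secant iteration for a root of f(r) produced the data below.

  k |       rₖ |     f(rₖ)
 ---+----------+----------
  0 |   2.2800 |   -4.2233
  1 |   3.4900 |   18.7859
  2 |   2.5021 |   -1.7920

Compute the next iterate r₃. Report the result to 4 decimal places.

r₃ = 2.5021 − (-1.7920)·(2.5021 − 3.4900) / (-1.7920 − 18.7859)
   = 2.5021 − (1.770317)/(-20.577900) = 2.588130

2.5881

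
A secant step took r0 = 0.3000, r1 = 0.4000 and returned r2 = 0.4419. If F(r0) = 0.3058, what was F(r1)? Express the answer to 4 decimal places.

The secant line through (0.3000, 0.3058) and (0.4000, F(r1)) crosses zero at r2 = 0.4419.
So (0.3000, 0.3058), (0.4000, F(r1)), (0.4419, 0) are collinear:
F(r1) = 0.3058 · (0.4000 − 0.4419) / (0.3000 − 0.4419) = 0.3058 · (-0.041900)/(-0.141900) = 0.090296

0.0903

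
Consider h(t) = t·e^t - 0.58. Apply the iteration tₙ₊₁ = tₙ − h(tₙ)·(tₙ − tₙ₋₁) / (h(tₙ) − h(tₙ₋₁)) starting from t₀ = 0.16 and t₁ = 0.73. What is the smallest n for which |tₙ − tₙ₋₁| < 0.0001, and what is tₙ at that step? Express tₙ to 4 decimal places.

n = 6, tₙ = 0.3919

h(0.16) = -0.392238, h(0.73) = 0.934809
t₂ = 0.730000 − 0.934809·(0.570000)/(1.327047) = 0.328476;  |Δ| = 0.401524
h(0.328476) = -0.123796
t₃ = 0.328476 − (-0.123796)·(-0.401524)/(-1.058605) = 0.375431;  |Δ| = 0.046955
h(0.375431) = -0.033515
t₄ = 0.375431 − (-0.033515)·(0.046955)/(0.090281) = 0.392862;  |Δ| = 0.017431
h(0.392862) = 0.001914
t₅ = 0.392862 − 0.001914·(0.017431)/(0.035429) = 0.391921;  |Δ| = 0.000942
h(0.391921) = -0.000027
t₆ = 0.391921 − (-0.000027)·(-0.000942)/(-0.001941) = 0.391934;  |Δ| = 0.000013
|t₆ − t₅| = 0.000013 < 0.0001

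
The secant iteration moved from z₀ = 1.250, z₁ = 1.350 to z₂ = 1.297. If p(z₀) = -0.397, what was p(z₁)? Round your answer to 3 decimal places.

The secant line through (1.250, -0.397) and (1.350, p(z₁)) crosses zero at z₂ = 1.297.
So (1.250, -0.397), (1.350, p(z₁)), (1.297, 0) are collinear:
p(z₁) = -0.397 · (1.350 − 1.297) / (1.250 − 1.297) = -0.397 · (0.05300)/(-0.04700) = 0.44768

0.448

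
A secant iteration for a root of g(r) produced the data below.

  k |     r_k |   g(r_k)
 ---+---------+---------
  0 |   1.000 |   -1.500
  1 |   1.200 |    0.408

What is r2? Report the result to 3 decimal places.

1.157

r2 = 1.200 − 0.408·(1.200 − 1.000) / (0.408 − (-1.500))
   = 1.200 − (0.08160)/(1.90800) = 1.15723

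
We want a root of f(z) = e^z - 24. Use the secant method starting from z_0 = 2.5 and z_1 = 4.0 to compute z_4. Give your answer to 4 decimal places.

3.1912

f(2.5) = -11.817506, f(4.0) = 30.598150
z_2 = 4.000000 − 30.598150·(4.000000 − 2.500000) / (30.598150 − (-11.817506)) = 4.000000 − (45.897225)/(42.415656) = 2.917918
f(2.917918) = -5.497278
z_3 = 2.917918 − (-5.497278)·(2.917918 − 4.000000) / (-5.497278 − 30.598150) = 2.917918 − (5.948507)/(-36.095428) = 3.082717
f(3.082717) = -2.182393
z_4 = 3.082717 − (-2.182393)·(3.082717 − 2.917918) / (-2.182393 − (-5.497278)) = 3.082717 − (-0.359657)/(3.314885) = 3.191215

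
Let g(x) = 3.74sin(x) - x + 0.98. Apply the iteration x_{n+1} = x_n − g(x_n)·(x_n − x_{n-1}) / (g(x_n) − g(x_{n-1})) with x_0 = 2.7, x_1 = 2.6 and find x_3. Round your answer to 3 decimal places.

2.672

g(2.7) = -0.12160, g(2.6) = 0.30798
x_2 = 2.60000 − 0.30798·(2.60000 − 2.70000) / (0.30798 − (-0.12160)) = 2.60000 − (-0.03080)/(0.42957) = 2.67169
g(2.67169) = 0.00177
x_3 = 2.67169 − 0.00177·(2.67169 − 2.60000) / (0.00177 − 0.30798) = 2.67169 − (0.00013)/(-0.30621) = 2.67211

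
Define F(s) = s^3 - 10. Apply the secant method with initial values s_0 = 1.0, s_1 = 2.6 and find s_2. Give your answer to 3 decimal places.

1.869

F(1.0) = -9.00000, F(2.6) = 7.57600
s_2 = 2.60000 − 7.57600·(2.60000 − 1.00000) / (7.57600 − (-9.00000)) = 2.60000 − (12.12160)/(16.57600) = 1.86873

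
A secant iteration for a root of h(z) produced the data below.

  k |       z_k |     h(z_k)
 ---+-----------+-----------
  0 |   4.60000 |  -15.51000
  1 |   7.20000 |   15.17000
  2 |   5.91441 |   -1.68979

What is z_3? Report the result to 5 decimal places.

6.04326

z_3 = 5.91441 − (-1.68979)·(5.91441 − 7.20000) / (-1.68979 − 15.17000)
   = 5.91441 − (2.1723771)/(-16.8597900) = 6.0432596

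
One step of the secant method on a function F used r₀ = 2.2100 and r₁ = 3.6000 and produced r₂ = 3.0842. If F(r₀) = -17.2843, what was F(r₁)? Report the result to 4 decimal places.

10.1982

The secant line through (2.2100, -17.2843) and (3.6000, F(r₁)) crosses zero at r₂ = 3.0842.
So (2.2100, -17.2843), (3.6000, F(r₁)), (3.0842, 0) are collinear:
F(r₁) = -17.2843 · (3.6000 − 3.0842) / (2.2100 − 3.0842) = -17.2843 · (0.515800)/(-0.874200) = 10.198172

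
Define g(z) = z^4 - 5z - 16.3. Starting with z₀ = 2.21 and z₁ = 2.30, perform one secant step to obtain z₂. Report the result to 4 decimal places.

g(2.21) = -3.495567, g(2.30) = 0.184100
z₂ = 2.300000 − 0.184100·(2.300000 − 2.210000) / (0.184100 − (-3.495567)) = 2.300000 − (0.016569)/(3.679667) = 2.295497

2.2955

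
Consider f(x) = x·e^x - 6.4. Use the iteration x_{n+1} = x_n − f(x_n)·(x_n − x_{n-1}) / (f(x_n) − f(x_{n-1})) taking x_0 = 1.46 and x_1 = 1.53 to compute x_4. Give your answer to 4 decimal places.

1.4706

f(1.46) = -0.113299, f(1.53) = 0.665811
x_2 = 1.530000 − 0.665811·(1.530000 − 1.460000) / (0.665811 − (-0.113299)) = 1.530000 − (0.046607)/(0.779110) = 1.470179
f(1.470179) = -0.004696
x_3 = 1.470179 − (-0.004696)·(1.470179 − 1.530000) / (-0.004696 − 0.665811) = 1.470179 − (0.000281)/(-0.670506) = 1.470598
f(1.470598) = -0.000193
x_4 = 1.470598 − (-0.000193)·(1.470598 − 1.470179) / (-0.000193 − (-0.004696)) = 1.470598 − (0.000000)/(0.004503) = 1.470616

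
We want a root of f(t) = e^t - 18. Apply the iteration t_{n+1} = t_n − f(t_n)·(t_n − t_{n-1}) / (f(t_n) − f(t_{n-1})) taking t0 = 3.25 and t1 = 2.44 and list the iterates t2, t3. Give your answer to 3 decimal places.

f(3.25) = 7.79034, f(2.44) = -6.52696
t2 = 2.44000 − (-6.52696)·(2.44000 − 3.25000) / (-6.52696 − 7.79034) = 2.44000 − (5.28684)/(-14.31730) = 2.80926
f(2.80926) = -1.40233
t3 = 2.80926 − (-1.40233)·(2.80926 − 2.44000) / (-1.40233 − (-6.52696)) = 2.80926 − (-0.51783)/(5.12463) = 2.91031

2.809, 2.910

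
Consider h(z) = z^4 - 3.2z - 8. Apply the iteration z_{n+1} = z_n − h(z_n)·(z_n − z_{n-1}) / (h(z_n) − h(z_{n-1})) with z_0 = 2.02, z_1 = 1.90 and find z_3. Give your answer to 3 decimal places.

h(2.02) = 2.18566, h(1.90) = -1.04790
z_2 = 1.90000 − (-1.04790)·(1.90000 − 2.02000) / (-1.04790 − 2.18566) = 1.90000 − (0.12575)/(-3.23356) = 1.93889
h(1.93889) = -0.07220
z_3 = 1.93889 − (-0.07220)·(1.93889 − 1.90000) / (-0.07220 − (-1.04790)) = 1.93889 − (-0.00281)/(0.97570) = 1.94177

1.942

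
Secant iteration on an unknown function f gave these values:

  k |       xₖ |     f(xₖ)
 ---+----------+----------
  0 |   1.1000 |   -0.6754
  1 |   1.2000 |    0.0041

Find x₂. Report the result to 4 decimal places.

x₂ = 1.2000 − 0.0041·(1.2000 − 1.1000) / (0.0041 − (-0.6754))
   = 1.2000 − (0.000410)/(0.679500) = 1.199397

1.1994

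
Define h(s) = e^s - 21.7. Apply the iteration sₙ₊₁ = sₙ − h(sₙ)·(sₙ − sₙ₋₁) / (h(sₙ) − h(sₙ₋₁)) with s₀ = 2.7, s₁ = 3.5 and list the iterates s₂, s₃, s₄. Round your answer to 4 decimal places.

h(2.7) = -6.820268, h(3.5) = 11.415452
s₂ = 3.500000 − 11.415452·(3.500000 − 2.700000) / (11.415452 − (-6.820268)) = 3.500000 − (9.132362)/(18.235720) = 2.999205
h(2.999205) = -1.630429
s₃ = 2.999205 − (-1.630429)·(2.999205 − 3.500000) / (-1.630429 − 11.415452) = 2.999205 − (0.816511)/(-13.045881) = 3.061792
h(3.061792) = -0.334180
s₄ = 3.061792 − (-0.334180)·(3.061792 − 2.999205) / (-0.334180 − (-1.630429)) = 3.061792 − (-0.020916)/(1.296249) = 3.077928

2.9992, 3.0618, 3.0779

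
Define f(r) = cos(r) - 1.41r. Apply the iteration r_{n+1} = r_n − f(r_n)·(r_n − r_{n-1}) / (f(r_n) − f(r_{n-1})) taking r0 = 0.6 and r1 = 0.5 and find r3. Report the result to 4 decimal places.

0.5895

f(0.6) = -0.020664, f(0.5) = 0.172583
r2 = 0.500000 − 0.172583·(0.500000 − 0.600000) / (0.172583 − (-0.020664)) = 0.500000 − (-0.017258)/(0.193247) = 0.589307
f(0.589307) = 0.000404
r3 = 0.589307 − 0.000404·(0.589307 − 0.500000) / (0.000404 − 0.172583) = 0.589307 − (0.000036)/(-0.172179) = 0.589516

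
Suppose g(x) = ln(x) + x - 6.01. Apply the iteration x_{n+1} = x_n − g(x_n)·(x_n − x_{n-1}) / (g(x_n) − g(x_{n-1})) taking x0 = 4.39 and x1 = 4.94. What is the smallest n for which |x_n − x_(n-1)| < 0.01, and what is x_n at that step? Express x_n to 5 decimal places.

g(4.39) = -0.1406708, g(4.94) = 0.5273653
x2 = 4.9400000 − 0.5273653·(0.5500000)/(0.6680361) = 4.5058155;  |Δ| = 0.4341845
g(4.5058155) = 0.0011844
x3 = 4.5058155 − 0.0011844·(-0.4341845)/(-0.5261810) = 4.5048382;  |Δ| = 0.0009773
|x3 − x2| = 0.0009773 < 0.01

n = 3, x_n = 4.50484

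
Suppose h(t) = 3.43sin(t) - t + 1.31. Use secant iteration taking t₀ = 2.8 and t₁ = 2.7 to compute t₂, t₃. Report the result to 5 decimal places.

2.71821, 2.71845

h(2.8) = -0.3409906, h(2.7) = 0.0759130
t₂ = 2.7000000 − 0.0759130·(2.7000000 − 2.8000000) / (0.0759130 − (-0.3409906)) = 2.7000000 − (-0.0075913)/(0.4169036) = 2.7182088
h(2.7182088) = 0.0009996
t₃ = 2.7182088 − 0.0009996·(2.7182088 − 2.7000000) / (0.0009996 − 0.0759130) = 2.7182088 − (0.0000182)/(-0.0749134) = 2.7184517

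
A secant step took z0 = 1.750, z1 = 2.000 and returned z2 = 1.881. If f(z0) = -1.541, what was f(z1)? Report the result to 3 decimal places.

The secant line through (1.750, -1.541) and (2.000, f(z1)) crosses zero at z2 = 1.881.
So (1.750, -1.541), (2.000, f(z1)), (1.881, 0) are collinear:
f(z1) = -1.541 · (2.000 − 1.881) / (1.750 − 1.881) = -1.541 · (0.11900)/(-0.13100) = 1.39984

1.400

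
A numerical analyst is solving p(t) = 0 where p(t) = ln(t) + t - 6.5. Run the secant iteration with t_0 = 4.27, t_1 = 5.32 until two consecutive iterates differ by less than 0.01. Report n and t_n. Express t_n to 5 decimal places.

n = 3, t_n = 4.90891

p(4.27) = -0.7783862, p(5.32) = 0.4914733
t_2 = 5.3200000 − 0.4914733·(1.0500000)/(1.2698595) = 4.9136188;  |Δ| = 0.4063812
p(4.9136188) = 0.0056295
t_3 = 4.9136188 − 0.0056295·(-0.4063812)/(-0.4858438) = 4.9089100;  |Δ| = 0.0047088
|t_3 − t_2| = 0.0047088 < 0.01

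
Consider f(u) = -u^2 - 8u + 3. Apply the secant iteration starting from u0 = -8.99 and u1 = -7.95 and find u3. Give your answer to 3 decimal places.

f(-8.99) = -5.90010, f(-7.95) = 3.39750
u2 = -7.95000 − 3.39750·(-7.95000 − (-8.99000)) / (3.39750 − (-5.90010)) = -7.95000 − (3.53340)/(9.29760) = -8.33003
f(-8.33003) = 0.25081
u3 = -8.33003 − 0.25081·(-8.33003 − (-7.95000)) / (0.25081 − 3.39750) = -8.33003 − (-0.09532)/(-3.14669) = -8.36032

-8.360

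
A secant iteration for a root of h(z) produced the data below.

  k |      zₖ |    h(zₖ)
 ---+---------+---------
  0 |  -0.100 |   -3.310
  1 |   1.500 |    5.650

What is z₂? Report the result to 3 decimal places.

0.491

z₂ = 1.500 − 5.650·(1.500 − (-0.100)) / (5.650 − (-3.310))
   = 1.500 − (9.04000)/(8.96000) = 0.49107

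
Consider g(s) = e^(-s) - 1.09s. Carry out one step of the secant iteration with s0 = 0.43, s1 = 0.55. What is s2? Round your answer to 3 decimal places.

0.537

g(0.43) = 0.18181, g(0.55) = -0.02255
s2 = 0.55000 − (-0.02255)·(0.55000 − 0.43000) / (-0.02255 − 0.18181) = 0.55000 − (-0.00271)/(-0.20436) = 0.53676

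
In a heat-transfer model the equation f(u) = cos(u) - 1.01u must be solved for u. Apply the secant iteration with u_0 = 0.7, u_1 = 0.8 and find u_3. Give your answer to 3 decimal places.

0.735

f(0.7) = 0.05784, f(0.8) = -0.11129
u_2 = 0.80000 − (-0.11129)·(0.80000 − 0.70000) / (-0.11129 − 0.05784) = 0.80000 − (-0.01113)/(-0.16914) = 0.73420
f(0.73420) = 0.00083
u_3 = 0.73420 − 0.00083·(0.73420 − 0.80000) / (0.00083 − (-0.11129)) = 0.73420 − (-0.00005)/(0.11212) = 0.73468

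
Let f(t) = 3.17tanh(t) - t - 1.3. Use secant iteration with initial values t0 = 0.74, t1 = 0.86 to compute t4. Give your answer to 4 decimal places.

0.7936

f(0.74) = -0.045610, f(0.86) = 0.047137
t2 = 0.860000 − 0.047137·(0.860000 − 0.740000) / (0.047137 − (-0.045610)) = 0.860000 − (0.005656)/(0.092747) = 0.799012
f(0.799012) = 0.004233
t3 = 0.799012 − 0.004233·(0.799012 − 0.860000) / (0.004233 − 0.047137) = 0.799012 − (-0.000258)/(-0.042904) = 0.792996
f(0.792996) = -0.000470
t4 = 0.792996 − (-0.000470)·(0.792996 − 0.799012) / (-0.000470 − 0.004233) = 0.792996 − (0.000003)/(-0.004703) = 0.793597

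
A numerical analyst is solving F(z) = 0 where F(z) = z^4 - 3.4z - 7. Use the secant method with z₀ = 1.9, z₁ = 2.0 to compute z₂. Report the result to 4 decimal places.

1.9163

F(1.9) = -0.427900, F(2.0) = 2.200000
z₂ = 2.000000 − 2.200000·(2.000000 − 1.900000) / (2.200000 − (-0.427900)) = 2.000000 − (0.220000)/(2.627900) = 1.916283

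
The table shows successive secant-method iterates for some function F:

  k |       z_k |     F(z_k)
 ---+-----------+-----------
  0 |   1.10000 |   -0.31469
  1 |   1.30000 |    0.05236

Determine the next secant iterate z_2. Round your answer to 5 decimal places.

z_2 = 1.30000 − 0.05236·(1.30000 − 1.10000) / (0.05236 − (-0.31469))
   = 1.30000 − (0.0104720)/(0.3670500) = 1.2714698

1.27147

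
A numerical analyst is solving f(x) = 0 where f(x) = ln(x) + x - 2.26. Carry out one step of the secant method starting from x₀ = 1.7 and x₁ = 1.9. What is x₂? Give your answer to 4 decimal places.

f(1.7) = -0.029372, f(1.9) = 0.281854
x₂ = 1.900000 − 0.281854·(1.900000 − 1.700000) / (0.281854 − (-0.029372)) = 1.900000 − (0.056371)/(0.311226) = 1.718875

1.7189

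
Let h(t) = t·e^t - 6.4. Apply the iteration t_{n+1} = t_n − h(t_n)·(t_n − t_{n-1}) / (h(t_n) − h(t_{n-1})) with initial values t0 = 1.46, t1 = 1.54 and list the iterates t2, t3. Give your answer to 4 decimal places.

h(1.46) = -0.113299, h(1.54) = 0.783469
t2 = 1.540000 − 0.783469·(1.540000 − 1.460000) / (0.783469 − (-0.113299)) = 1.540000 − (0.062678)/(0.896768) = 1.470107
h(1.470107) = -0.005471
t3 = 1.470107 − (-0.005471)·(1.470107 − 1.540000) / (-0.005471 − 0.783469) = 1.470107 − (0.000382)/(-0.788940) = 1.470592

1.4701, 1.4706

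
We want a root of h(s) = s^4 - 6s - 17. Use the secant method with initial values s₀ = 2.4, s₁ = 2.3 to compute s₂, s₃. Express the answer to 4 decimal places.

2.3613, 2.3631

h(2.4) = 1.777600, h(2.3) = -2.815900
s₂ = 2.300000 − (-2.815900)·(2.300000 − 2.400000) / (-2.815900 − 1.777600) = 2.300000 − (0.281590)/(-4.593500) = 2.361302
h(2.361302) = -0.078863
s₃ = 2.361302 − (-0.078863)·(2.361302 − 2.300000) / (-0.078863 − (-2.815900)) = 2.361302 − (-0.004834)/(2.737037) = 2.363068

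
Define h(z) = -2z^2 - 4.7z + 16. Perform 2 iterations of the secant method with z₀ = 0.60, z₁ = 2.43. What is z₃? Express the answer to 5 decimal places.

h(0.60) = 12.4600000, h(2.43) = -7.2308000
z₂ = 2.4300000 − (-7.2308000)·(2.4300000 − 0.6000000) / (-7.2308000 − 12.4600000) = 2.4300000 − (-13.2323640)/(-19.6908000) = 1.7579926
h(1.7579926) = 1.5563592
z₃ = 1.7579926 − 1.5563592·(1.7579926 − 2.4300000) / (1.5563592 − (-7.2308000)) = 1.7579926 − (-1.0458850)/(8.7871592) = 1.8770168

1.87702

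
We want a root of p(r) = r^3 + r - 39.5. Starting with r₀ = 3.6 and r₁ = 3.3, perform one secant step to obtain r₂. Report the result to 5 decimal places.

3.30716

p(3.6) = 10.7560000, p(3.3) = -0.2630000
r₂ = 3.3000000 − (-0.2630000)·(3.3000000 − 3.6000000) / (-0.2630000 − 10.7560000) = 3.3000000 − (0.0789000)/(-11.0190000) = 3.3071604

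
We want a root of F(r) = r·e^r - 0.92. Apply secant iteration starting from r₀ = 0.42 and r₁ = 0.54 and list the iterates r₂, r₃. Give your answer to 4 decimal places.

F(0.42) = -0.280776, F(0.54) = 0.006644
r₂ = 0.540000 − 0.006644·(0.540000 − 0.420000) / (0.006644 − (-0.280776)) = 0.540000 − (0.000797)/(0.287420) = 0.537226
F(0.537226) = -0.000670
r₃ = 0.537226 − (-0.000670)·(0.537226 − 0.540000) / (-0.000670 − 0.006644) = 0.537226 − (0.000002)/(-0.007313) = 0.537480

0.5372, 0.5375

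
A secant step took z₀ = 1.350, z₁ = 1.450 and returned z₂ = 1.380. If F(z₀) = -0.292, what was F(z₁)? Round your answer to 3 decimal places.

The secant line through (1.350, -0.292) and (1.450, F(z₁)) crosses zero at z₂ = 1.380.
So (1.350, -0.292), (1.450, F(z₁)), (1.380, 0) are collinear:
F(z₁) = -0.292 · (1.450 − 1.380) / (1.350 − 1.380) = -0.292 · (0.07000)/(-0.03000) = 0.68133

0.681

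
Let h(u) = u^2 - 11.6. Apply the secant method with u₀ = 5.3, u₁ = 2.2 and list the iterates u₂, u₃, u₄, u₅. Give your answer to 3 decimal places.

h(5.3) = 16.49000, h(2.2) = -6.76000
u₂ = 2.20000 − (-6.76000)·(2.20000 − 5.30000) / (-6.76000 − 16.49000) = 2.20000 − (20.95600)/(-23.25000) = 3.10133
h(3.10133) = -1.98173
u₃ = 3.10133 − (-1.98173)·(3.10133 − 2.20000) / (-1.98173 − (-6.76000)) = 3.10133 − (-1.78620)/(4.77827) = 3.47515
h(3.47515) = 0.47667
u₄ = 3.47515 − 0.47667·(3.47515 − 3.10133) / (0.47667 − (-1.98173)) = 3.47515 − (0.17819)/(2.45841) = 3.40267
h(3.40267) = -0.02184
u₅ = 3.40267 − (-0.02184)·(3.40267 − 3.47515) / (-0.02184 − 0.47667) = 3.40267 − (0.00158)/(-0.49852) = 3.40584

3.101, 3.475, 3.403, 3.406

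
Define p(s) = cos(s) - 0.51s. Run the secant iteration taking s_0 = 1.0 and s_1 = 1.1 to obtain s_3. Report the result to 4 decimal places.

p(1.0) = 0.030302, p(1.1) = -0.107404
s_2 = 1.100000 − (-0.107404)·(1.100000 − 1.000000) / (-0.107404 − 0.030302) = 1.100000 − (-0.010740)/(-0.137706) = 1.022005
p(1.022005) = 0.000434
s_3 = 1.022005 − 0.000434·(1.022005 − 1.100000) / (0.000434 − (-0.107404)) = 1.022005 − (-0.000034)/(0.107838) = 1.022319

1.0223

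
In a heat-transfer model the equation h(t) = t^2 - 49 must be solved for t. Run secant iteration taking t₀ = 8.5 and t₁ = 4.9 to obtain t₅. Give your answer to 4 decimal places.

7.0000

h(8.5) = 23.250000, h(4.9) = -24.990000
t₂ = 4.900000 − (-24.990000)·(4.900000 − 8.500000) / (-24.990000 − 23.250000) = 4.900000 − (89.964000)/(-48.240000) = 6.764925
h(6.764925) = -3.235785
t₃ = 6.764925 − (-3.235785)·(6.764925 − 4.900000) / (-3.235785 − (-24.990000)) = 6.764925 − (-6.034497)/(21.754215) = 7.042320
h(7.042320) = 0.594267
t₄ = 7.042320 − 0.594267·(7.042320 − 6.764925) / (0.594267 − (-3.235785)) = 7.042320 − (0.164846)/(3.830052) = 6.999279
h(6.999279) = -0.010087
t₅ = 6.999279 − (-0.010087)·(6.999279 − 7.042320) / (-0.010087 − 0.594267) = 6.999279 − (0.000434)/(-0.604354) = 6.999998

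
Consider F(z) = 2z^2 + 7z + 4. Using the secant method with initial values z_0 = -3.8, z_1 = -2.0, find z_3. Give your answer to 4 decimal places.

-3.0698

F(-3.8) = 6.280000, F(-2.0) = -2.000000
z_2 = -2.000000 − (-2.000000)·(-2.000000 − (-3.800000)) / (-2.000000 − 6.280000) = -2.000000 − (-3.600000)/(-8.280000) = -2.434783
F(-2.434783) = -1.187146
z_3 = -2.434783 − (-1.187146)·(-2.434783 − (-2.000000)) / (-1.187146 − (-2.000000)) = -2.434783 − (0.516150)/(0.812854) = -3.069767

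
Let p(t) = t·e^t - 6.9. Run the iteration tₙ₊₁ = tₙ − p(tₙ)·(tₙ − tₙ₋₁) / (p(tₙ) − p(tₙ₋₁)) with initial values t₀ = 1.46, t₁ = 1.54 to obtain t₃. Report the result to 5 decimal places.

p(1.46) = -0.6132991, p(1.54) = 0.2834690
t₂ = 1.5400000 − 0.2834690·(1.5400000 − 1.4600000) / (0.2834690 − (-0.6132991)) = 1.5400000 − (0.0226775)/(0.8967681) = 1.5147119
p(1.5147119) = -0.0109222
t₃ = 1.5147119 − (-0.0109222)·(1.5147119 − 1.5400000) / (-0.0109222 − 0.2834690) = 1.5147119 − (0.0002762)/(-0.2943912) = 1.5156502

1.51565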